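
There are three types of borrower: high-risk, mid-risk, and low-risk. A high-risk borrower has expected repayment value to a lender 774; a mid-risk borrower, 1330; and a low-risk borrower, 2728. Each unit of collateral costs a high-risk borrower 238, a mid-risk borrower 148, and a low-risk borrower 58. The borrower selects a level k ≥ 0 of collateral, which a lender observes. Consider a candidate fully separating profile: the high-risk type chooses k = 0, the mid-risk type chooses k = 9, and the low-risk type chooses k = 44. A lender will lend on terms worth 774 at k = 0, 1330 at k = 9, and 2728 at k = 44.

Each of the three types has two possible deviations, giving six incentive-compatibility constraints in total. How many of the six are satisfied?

High-risk (own payoff 774): to k=9 gives 1330 − 238×9 = -812 → no gain ✓; to k=44 gives 2728 − 238×44 = -7744 → no gain ✓.
Low-risk (own payoff 2728 − 58×44 = 176): to k=0 gives 774 → profitable ✗; to k=9 gives 1330 − 58×9 = 808 → profitable ✗.
Mid-risk (own payoff 1330 − 148×9 = -2): to k=0 gives 774 → profitable ✗; to k=44 gives 2728 − 148×44 = -3784 → no gain ✓.
3 of the 6 constraints hold; not an equilibrium.

3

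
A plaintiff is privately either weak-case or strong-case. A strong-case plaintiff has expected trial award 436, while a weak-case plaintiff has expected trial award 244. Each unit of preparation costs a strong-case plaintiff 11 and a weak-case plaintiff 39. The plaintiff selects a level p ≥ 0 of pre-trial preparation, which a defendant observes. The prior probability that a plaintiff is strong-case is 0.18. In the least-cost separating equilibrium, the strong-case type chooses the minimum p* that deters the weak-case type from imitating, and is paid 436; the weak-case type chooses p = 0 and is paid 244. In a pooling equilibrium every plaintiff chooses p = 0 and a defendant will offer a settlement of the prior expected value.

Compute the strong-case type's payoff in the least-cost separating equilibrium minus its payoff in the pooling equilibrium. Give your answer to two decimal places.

103.29

Least-cost separating signal: p* solves 244 = 436 − 39·p*, so p* = (436 − 244)/39 ≈ 4.9231.
Strong-case type's separating payoff: 436 − 11 × p* = 436 − 11 × (436 − 244)/39 = 436 − 2112/39 ≈ 381.8462.
Pooling payoff: 0.18 × 436 + 0.82 × 244 = 278.56.
Difference: 381.8462 − 278.56 = 103.2862, i.e. 103.29 to two decimal places.
The strong-case type prefers to separate.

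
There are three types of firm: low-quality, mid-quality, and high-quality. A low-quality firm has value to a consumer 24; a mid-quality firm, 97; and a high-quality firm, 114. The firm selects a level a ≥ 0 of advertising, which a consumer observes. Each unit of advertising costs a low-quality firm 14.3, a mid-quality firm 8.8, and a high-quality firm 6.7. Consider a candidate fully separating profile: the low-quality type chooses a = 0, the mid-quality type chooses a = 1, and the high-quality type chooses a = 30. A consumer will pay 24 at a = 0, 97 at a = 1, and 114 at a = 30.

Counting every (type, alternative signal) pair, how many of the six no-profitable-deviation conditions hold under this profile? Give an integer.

High-quality (own payoff 114 − 6.7×30 = -87): to a=0 gives 24 → profitable ✗; to a=1 gives 97 − 6.7×1 = 90.3 → profitable ✗.
Mid-quality (own payoff 97 − 8.8×1 = 88.2): to a=0 gives 24 → no gain ✓; to a=30 gives 114 − 8.8×30 = -150 → no gain ✓.
Low-quality (own payoff 24): to a=1 gives 97 − 14.3×1 = 82.7 → profitable ✗; to a=30 gives 114 − 14.3×30 = -315 → no gain ✓.
3 of the 6 constraints hold; not an equilibrium.

3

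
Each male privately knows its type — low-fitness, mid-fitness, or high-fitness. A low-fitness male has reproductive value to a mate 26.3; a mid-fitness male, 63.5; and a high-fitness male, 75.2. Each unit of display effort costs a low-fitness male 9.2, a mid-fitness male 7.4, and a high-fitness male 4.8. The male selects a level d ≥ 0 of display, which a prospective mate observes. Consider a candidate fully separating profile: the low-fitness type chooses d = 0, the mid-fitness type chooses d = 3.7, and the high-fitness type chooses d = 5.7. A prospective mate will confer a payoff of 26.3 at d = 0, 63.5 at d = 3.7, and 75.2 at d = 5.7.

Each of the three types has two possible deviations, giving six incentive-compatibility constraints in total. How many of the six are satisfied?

Mid-fitness (own payoff 63.5 − 7.4×3.7 = 36.12): to d=0 gives 26.3 → no gain ✓; to d=5.7 gives 75.2 − 7.4×5.7 = 33.02 → no gain ✓.
Low-fitness (own payoff 26.3): to d=3.7 gives 63.5 − 9.2×3.7 = 29.46 → profitable ✗; to d=5.7 gives 75.2 − 9.2×5.7 = 22.76 → no gain ✓.
High-fitness (own payoff 75.2 − 4.8×5.7 = 47.84): to d=0 gives 26.3 → no gain ✓; to d=3.7 gives 63.5 − 4.8×3.7 = 45.74 → no gain ✓.
5 of the 6 constraints hold; not an equilibrium.

5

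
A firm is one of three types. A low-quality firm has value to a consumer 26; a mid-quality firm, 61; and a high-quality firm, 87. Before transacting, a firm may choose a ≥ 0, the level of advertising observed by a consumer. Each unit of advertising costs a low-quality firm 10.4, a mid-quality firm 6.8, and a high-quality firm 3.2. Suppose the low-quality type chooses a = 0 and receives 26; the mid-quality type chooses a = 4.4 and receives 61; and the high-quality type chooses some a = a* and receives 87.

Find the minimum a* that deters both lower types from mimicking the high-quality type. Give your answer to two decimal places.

Low-quality type (on-path payoff 26) won't mimic when 26 ≥ 87 − 10.4·a*, i.e. a* ≥ 5.87.
Mid-quality type (on-path payoff 61 − 6.8×4.4 = 31.08) won't mimic when 31.08 ≥ 87 − 6.8·a*, i.e. a* ≥ 8.22.
Both must hold, so a* = max(5.87, 8.22) = 8.22. The mid-quality type's constraint binds.

8.22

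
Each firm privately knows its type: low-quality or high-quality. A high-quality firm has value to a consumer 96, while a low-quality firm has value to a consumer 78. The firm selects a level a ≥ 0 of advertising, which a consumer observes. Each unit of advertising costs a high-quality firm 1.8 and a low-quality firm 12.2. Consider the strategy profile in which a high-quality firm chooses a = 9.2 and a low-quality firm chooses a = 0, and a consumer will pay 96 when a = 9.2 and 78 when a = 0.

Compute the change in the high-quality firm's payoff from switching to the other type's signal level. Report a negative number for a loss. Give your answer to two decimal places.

-1.44

Playing a = 9.2 the high-quality firm receives 96 − 1.8 × 9.2 = 79.44.
Deviating to a = 0 yields 78 instead.
Gain from deviating: 78 − 79.44 = -1.44.
The gain is negative, so the high-quality type's incentive-compatibility constraint is satisfied.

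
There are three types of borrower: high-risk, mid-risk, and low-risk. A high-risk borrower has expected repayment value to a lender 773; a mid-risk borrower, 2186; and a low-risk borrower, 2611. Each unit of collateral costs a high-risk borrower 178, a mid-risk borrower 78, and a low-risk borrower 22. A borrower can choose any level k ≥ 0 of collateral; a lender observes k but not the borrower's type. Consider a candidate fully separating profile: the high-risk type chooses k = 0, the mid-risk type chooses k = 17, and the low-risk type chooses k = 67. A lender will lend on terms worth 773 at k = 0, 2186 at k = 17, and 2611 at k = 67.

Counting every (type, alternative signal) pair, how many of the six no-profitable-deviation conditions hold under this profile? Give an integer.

Mid-risk (own payoff 2186 − 78×17 = 860): to k=0 gives 773 → no gain ✓; to k=67 gives 2611 − 78×67 = -2615 → no gain ✓.
High-risk (own payoff 773): to k=17 gives 2186 − 178×17 = -840 → no gain ✓; to k=67 gives 2611 − 178×67 = -9315 → no gain ✓.
Low-risk (own payoff 2611 − 22×67 = 1137): to k=0 gives 773 → no gain ✓; to k=17 gives 2186 − 22×17 = 1812 → profitable ✗.
5 of the 6 constraints hold; not an equilibrium.

5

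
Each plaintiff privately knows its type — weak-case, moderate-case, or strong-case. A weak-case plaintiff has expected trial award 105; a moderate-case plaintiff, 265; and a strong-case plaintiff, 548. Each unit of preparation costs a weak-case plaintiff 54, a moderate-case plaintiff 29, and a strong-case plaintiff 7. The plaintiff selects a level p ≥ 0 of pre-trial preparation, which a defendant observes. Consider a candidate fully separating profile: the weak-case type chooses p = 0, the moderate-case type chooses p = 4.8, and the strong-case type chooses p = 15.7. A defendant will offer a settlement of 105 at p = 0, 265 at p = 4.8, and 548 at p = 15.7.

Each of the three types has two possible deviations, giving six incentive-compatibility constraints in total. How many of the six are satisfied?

6

Moderate-case (own payoff 265 − 29×4.8 = 125.8): to p=0 gives 105 → no gain ✓; to p=15.7 gives 548 − 29×15.7 = 92.7 → no gain ✓.
Strong-case (own payoff 548 − 7×15.7 = 438.1): to p=0 gives 105 → no gain ✓; to p=4.8 gives 265 − 7×4.8 = 231.4 → no gain ✓.
Weak-case (own payoff 105): to p=4.8 gives 265 − 54×4.8 = 5.8 → no gain ✓; to p=15.7 gives 548 − 54×15.7 = -299.8 → no gain ✓.
6 of the 6 constraints hold; this profile is a separating equilibrium.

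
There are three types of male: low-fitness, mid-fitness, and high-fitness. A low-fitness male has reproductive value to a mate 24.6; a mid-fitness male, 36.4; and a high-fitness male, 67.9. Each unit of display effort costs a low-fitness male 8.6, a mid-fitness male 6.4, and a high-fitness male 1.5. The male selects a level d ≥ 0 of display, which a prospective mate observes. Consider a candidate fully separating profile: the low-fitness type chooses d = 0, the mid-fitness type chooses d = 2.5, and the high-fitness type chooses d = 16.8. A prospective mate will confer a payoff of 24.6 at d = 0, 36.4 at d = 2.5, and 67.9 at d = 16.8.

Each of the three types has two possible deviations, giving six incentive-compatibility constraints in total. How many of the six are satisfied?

5

Mid-fitness (own payoff 36.4 − 6.4×2.5 = 20.4): to d=0 gives 24.6 → profitable ✗; to d=16.8 gives 67.9 − 6.4×16.8 = -39.62 → no gain ✓.
High-fitness (own payoff 67.9 − 1.5×16.8 = 42.7): to d=0 gives 24.6 → no gain ✓; to d=2.5 gives 36.4 − 1.5×2.5 = 32.65 → no gain ✓.
Low-fitness (own payoff 24.6): to d=2.5 gives 36.4 − 8.6×2.5 = 14.9 → no gain ✓; to d=16.8 gives 67.9 − 8.6×16.8 = -76.58 → no gain ✓.
5 of the 6 constraints hold; not an equilibrium.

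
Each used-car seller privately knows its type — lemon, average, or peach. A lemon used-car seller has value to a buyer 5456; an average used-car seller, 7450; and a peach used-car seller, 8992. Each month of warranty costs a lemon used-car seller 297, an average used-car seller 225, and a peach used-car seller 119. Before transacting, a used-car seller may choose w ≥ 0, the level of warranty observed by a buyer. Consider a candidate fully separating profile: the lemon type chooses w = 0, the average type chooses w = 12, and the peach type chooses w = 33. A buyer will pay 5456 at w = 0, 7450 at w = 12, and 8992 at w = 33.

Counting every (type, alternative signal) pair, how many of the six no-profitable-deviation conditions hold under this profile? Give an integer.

3

Peach (own payoff 8992 − 119×33 = 5065): to w=0 gives 5456 → profitable ✗; to w=12 gives 7450 − 119×12 = 6022 → profitable ✗.
Lemon (own payoff 5456): to w=12 gives 7450 − 297×12 = 3886 → no gain ✓; to w=33 gives 8992 − 297×33 = -809 → no gain ✓.
Average (own payoff 7450 − 225×12 = 4750): to w=0 gives 5456 → profitable ✗; to w=33 gives 8992 − 225×33 = 1567 → no gain ✓.
3 of the 6 constraints hold; not an equilibrium.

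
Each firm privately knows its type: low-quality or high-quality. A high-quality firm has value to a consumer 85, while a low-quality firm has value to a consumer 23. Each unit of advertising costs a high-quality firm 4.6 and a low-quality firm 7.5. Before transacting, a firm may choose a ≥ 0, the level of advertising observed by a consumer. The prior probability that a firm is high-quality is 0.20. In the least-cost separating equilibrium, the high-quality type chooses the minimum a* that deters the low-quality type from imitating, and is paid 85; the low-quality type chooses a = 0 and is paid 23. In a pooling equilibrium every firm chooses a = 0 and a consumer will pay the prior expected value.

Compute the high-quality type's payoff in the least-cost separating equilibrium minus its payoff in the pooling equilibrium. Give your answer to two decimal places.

11.57

Least-cost separating signal: a* solves 23 = 85 − 7.5·a*, so a* = (85 − 23)/7.5 ≈ 8.2667.
High-quality type's separating payoff: 85 − 4.6 × a* = 85 − 4.6 × (85 − 23)/7.5 = 85 − 285.2/7.5 ≈ 46.9733.
Pooling payoff: 0.20 × 85 + 0.80 × 23 = 35.4.
Difference: 46.9733 − 35.4 = 11.5733, i.e. 11.57 to two decimal places.
The high-quality type prefers to separate.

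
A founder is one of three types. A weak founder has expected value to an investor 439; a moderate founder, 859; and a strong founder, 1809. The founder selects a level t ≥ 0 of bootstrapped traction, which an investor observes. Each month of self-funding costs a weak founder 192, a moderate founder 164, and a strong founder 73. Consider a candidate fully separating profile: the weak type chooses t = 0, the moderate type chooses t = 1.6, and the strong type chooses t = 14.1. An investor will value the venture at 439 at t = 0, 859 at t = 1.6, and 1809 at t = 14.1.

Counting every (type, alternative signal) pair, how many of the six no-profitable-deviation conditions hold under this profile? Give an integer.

5

Strong (own payoff 1809 − 73×14.1 = 779.7): to t=0 gives 439 → no gain ✓; to t=1.6 gives 859 − 73×1.6 = 742.2 → no gain ✓.
Weak (own payoff 439): to t=1.6 gives 859 − 192×1.6 = 551.8 → profitable ✗; to t=14.1 gives 1809 − 192×14.1 = -898.2 → no gain ✓.
Moderate (own payoff 859 − 164×1.6 = 596.6): to t=0 gives 439 → no gain ✓; to t=14.1 gives 1809 − 164×14.1 = -503.4 → no gain ✓.
5 of the 6 constraints hold; not an equilibrium.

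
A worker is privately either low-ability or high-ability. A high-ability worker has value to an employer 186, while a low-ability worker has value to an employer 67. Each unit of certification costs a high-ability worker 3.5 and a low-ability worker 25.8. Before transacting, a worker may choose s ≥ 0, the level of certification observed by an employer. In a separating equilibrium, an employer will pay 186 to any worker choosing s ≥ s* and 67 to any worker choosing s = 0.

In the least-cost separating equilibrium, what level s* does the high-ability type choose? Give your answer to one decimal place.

A low-ability worker choosing s = 0 receives 67.
Imitating at s* instead would pay 186 at cost 25.8·s*, netting 186 − 25.8·s*.
Indifference: 67 = 186 − 25.8·s*, so s* = (186 − 67) / 25.8 ≈ 4.6.
At s* the low-ability type's incentive constraint just binds; the high-ability type strictly prefers s* since its per-unit cost is lower.

4.6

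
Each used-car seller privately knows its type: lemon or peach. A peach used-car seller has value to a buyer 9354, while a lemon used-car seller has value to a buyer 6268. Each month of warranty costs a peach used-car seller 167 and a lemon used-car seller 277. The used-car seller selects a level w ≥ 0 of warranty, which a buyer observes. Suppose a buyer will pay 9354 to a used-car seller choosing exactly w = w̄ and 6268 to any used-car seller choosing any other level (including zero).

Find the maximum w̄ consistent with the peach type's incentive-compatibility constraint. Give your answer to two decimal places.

18.48

Choosing w̄ yields the peach type 9354 − 167·w̄; choosing zero yields 6268.
The peach type is indifferent at 9354 − 167·w̄ = 6268, i.e. w̄ = (9354 − 6268) / 167 ≈ 18.48.
For any w̄ above 18.48 the peach type would rather pool at zero, so separation collapses.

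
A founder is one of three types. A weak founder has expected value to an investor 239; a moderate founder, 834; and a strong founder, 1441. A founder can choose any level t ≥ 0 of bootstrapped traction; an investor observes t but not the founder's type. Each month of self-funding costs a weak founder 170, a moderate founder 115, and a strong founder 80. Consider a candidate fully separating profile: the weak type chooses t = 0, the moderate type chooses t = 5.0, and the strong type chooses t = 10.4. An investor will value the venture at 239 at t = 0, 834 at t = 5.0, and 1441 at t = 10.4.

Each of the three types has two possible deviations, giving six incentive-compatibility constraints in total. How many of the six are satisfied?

6

Weak (own payoff 239): to t=5.0 gives 834 − 170×5.0 = -16 → no gain ✓; to t=10.4 gives 1441 − 170×10.4 = -327 → no gain ✓.
Strong (own payoff 1441 − 80×10.4 = 609): to t=0 gives 239 → no gain ✓; to t=5.0 gives 834 − 80×5.0 = 434 → no gain ✓.
Moderate (own payoff 834 − 115×5.0 = 259): to t=0 gives 239 → no gain ✓; to t=10.4 gives 1441 − 115×10.4 = 245 → no gain ✓.
6 of the 6 constraints hold; this profile is a separating equilibrium.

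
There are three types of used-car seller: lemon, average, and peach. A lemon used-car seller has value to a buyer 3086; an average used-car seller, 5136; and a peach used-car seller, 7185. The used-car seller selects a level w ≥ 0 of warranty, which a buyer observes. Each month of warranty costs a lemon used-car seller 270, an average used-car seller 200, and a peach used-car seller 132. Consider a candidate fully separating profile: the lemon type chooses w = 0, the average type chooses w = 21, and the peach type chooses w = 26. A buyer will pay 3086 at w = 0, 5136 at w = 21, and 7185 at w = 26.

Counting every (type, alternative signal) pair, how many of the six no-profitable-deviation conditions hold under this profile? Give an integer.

Average (own payoff 5136 − 200×21 = 936): to w=0 gives 3086 → profitable ✗; to w=26 gives 7185 − 200×26 = 1985 → profitable ✗.
Lemon (own payoff 3086): to w=21 gives 5136 − 270×21 = -534 → no gain ✓; to w=26 gives 7185 − 270×26 = 165 → no gain ✓.
Peach (own payoff 7185 − 132×26 = 3753): to w=0 gives 3086 → no gain ✓; to w=21 gives 5136 − 132×21 = 2364 → no gain ✓.
4 of the 6 constraints hold; not an equilibrium.

4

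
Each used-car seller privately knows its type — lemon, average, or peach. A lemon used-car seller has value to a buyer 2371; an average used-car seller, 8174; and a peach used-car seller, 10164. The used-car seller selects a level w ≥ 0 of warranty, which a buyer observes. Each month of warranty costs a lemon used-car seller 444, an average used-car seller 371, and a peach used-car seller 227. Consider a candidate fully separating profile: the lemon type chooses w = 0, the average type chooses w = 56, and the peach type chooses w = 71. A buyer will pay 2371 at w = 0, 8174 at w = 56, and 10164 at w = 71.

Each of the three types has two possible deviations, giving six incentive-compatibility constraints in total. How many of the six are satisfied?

3

Peach (own payoff 10164 − 227×71 = -5953): to w=0 gives 2371 → profitable ✗; to w=56 gives 8174 − 227×56 = -4538 → profitable ✗.
Lemon (own payoff 2371): to w=56 gives 8174 − 444×56 = -16690 → no gain ✓; to w=71 gives 10164 − 444×71 = -21360 → no gain ✓.
Average (own payoff 8174 − 371×56 = -12602): to w=0 gives 2371 → profitable ✗; to w=71 gives 10164 − 371×71 = -16177 → no gain ✓.
3 of the 6 constraints hold; not an equilibrium.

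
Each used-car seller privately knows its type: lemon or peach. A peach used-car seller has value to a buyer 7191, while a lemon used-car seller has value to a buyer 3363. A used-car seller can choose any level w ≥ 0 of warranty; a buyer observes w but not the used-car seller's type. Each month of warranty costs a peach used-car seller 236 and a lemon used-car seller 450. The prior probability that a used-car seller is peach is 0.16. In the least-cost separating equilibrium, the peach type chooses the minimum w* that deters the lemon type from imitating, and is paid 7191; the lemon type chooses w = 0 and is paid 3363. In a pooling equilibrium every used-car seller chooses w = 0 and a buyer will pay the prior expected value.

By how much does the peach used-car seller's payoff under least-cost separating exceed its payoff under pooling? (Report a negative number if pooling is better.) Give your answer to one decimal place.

1207.9

Least-cost separating signal: w* solves 3363 = 7191 − 450·w*, so w* = (7191 − 3363)/450 ≈ 8.5067.
Peach type's separating payoff: 7191 − 236 × w* = 7191 − 236 × (7191 − 3363)/450 = 7191 − 903408/450 ≈ 5183.427.
Pooling payoff: 0.16 × 7191 + 0.84 × 3363 = 3975.48.
Difference: 5183.427 − 3975.48 = 1207.947, i.e. 1207.9 to one decimal place.
The peach type prefers to separate.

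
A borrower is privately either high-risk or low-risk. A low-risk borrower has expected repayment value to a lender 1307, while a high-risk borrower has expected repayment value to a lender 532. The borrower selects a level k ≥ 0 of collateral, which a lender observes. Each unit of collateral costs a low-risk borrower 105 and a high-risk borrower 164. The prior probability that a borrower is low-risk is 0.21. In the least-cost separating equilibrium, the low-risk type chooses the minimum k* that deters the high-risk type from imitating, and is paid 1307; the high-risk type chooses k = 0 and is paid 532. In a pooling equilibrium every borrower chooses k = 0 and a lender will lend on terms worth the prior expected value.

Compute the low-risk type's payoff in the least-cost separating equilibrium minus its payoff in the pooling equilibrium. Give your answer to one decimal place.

Least-cost separating signal: k* solves 532 = 1307 − 164·k*, so k* = (1307 − 532)/164 ≈ 4.7256.
Low-risk type's separating payoff: 1307 − 105 × k* = 1307 − 105 × (1307 − 532)/164 = 1307 − 81375/164 ≈ 810.811.
Pooling payoff: 0.21 × 1307 + 0.79 × 532 = 694.75.
Difference: 810.811 − 694.75 = 116.061, i.e. 116.1 to one decimal place.
The low-risk type prefers to separate.

116.1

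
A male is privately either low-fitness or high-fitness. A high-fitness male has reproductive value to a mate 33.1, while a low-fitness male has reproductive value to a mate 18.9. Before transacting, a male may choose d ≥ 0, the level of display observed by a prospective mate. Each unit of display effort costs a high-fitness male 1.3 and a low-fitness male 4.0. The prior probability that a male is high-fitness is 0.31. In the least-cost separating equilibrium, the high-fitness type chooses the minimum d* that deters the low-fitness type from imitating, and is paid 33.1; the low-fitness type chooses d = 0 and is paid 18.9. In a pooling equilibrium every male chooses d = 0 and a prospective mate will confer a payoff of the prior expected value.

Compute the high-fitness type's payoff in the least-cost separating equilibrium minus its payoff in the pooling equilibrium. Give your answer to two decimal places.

Least-cost separating signal: d* solves 18.9 = 33.1 − 4.0·d*, so d* = (33.1 − 18.9)/4.0 = 3.55.
High-fitness type's separating payoff: 33.1 − 1.3 × d* = 33.1 − 1.3 × (33.1 − 18.9)/4.0 = 33.1 − 18.46/4.0 = 28.485.
Pooling payoff: 0.31 × 33.1 + 0.69 × 18.9 = 23.302.
Difference: 28.485 − 23.302 = 5.183, i.e. 5.18 to two decimal places.
The high-fitness type prefers to separate.

5.18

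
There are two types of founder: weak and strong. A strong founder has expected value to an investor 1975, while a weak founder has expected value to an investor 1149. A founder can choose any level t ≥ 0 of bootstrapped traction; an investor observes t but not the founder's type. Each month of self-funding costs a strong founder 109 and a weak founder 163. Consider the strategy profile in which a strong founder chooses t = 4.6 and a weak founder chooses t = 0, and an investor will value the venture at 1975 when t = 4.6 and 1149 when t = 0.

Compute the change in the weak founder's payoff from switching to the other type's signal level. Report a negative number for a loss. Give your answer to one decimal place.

76.2

Playing t = 0 the weak founder receives 1149.
Deviating to t = 4.6 brings payment 1975 at cost 163 × 4.6 = 749.8, netting 1225.2.
Gain from deviating: 1225.2 − 1149 = 76.2.
The gain is positive, so the weak type's incentive-compatibility constraint is violated — this profile is not a separating equilibrium.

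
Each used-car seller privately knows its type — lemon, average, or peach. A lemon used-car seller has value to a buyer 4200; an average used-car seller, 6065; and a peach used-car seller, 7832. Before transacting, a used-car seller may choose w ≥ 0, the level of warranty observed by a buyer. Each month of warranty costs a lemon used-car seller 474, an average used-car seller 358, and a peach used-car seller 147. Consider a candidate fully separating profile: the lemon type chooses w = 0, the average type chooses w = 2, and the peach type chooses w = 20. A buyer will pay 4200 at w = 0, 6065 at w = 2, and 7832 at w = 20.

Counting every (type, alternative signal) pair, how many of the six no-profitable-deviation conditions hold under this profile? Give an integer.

Lemon (own payoff 4200): to w=2 gives 6065 − 474×2 = 5117 → profitable ✗; to w=20 gives 7832 − 474×20 = -1648 → no gain ✓.
Average (own payoff 6065 − 358×2 = 5349): to w=0 gives 4200 → no gain ✓; to w=20 gives 7832 − 358×20 = 672 → no gain ✓.
Peach (own payoff 7832 − 147×20 = 4892): to w=0 gives 4200 → no gain ✓; to w=2 gives 6065 − 147×2 = 5771 → profitable ✗.
4 of the 6 constraints hold; not an equilibrium.

4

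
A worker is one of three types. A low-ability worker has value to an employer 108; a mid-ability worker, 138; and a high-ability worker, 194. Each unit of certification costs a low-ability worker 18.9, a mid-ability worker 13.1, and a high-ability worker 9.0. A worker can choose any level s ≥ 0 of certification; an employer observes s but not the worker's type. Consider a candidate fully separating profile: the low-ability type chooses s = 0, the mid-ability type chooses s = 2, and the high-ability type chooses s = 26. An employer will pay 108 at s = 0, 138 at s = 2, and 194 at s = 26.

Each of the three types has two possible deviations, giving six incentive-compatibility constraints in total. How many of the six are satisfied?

4

Mid-ability (own payoff 138 − 13.1×2 = 111.8): to s=0 gives 108 → no gain ✓; to s=26 gives 194 − 13.1×26 = -146.6 → no gain ✓.
High-ability (own payoff 194 − 9.0×26 = -40): to s=0 gives 108 → profitable ✗; to s=2 gives 138 − 9.0×2 = 120 → profitable ✗.
Low-ability (own payoff 108): to s=2 gives 138 − 18.9×2 = 100.2 → no gain ✓; to s=26 gives 194 − 18.9×26 = -297.4 → no gain ✓.
4 of the 6 constraints hold; not an equilibrium.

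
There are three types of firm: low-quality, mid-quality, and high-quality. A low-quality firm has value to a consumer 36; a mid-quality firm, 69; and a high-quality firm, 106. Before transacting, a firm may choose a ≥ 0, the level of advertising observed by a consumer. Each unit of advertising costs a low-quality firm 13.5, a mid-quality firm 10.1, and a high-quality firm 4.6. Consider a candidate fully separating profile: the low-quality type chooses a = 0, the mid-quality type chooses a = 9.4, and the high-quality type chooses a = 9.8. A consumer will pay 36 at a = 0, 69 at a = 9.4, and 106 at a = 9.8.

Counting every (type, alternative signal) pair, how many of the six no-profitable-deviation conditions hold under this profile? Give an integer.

4

Mid-quality (own payoff 69 − 10.1×9.4 = -25.94): to a=0 gives 36 → profitable ✗; to a=9.8 gives 106 − 10.1×9.8 = 7.02 → profitable ✗.
High-quality (own payoff 106 − 4.6×9.8 = 60.92): to a=0 gives 36 → no gain ✓; to a=9.4 gives 69 − 4.6×9.4 = 25.76 → no gain ✓.
Low-quality (own payoff 36): to a=9.4 gives 69 − 13.5×9.4 = -57.9 → no gain ✓; to a=9.8 gives 106 − 13.5×9.8 = -26.3 → no gain ✓.
4 of the 6 constraints hold; not an equilibrium.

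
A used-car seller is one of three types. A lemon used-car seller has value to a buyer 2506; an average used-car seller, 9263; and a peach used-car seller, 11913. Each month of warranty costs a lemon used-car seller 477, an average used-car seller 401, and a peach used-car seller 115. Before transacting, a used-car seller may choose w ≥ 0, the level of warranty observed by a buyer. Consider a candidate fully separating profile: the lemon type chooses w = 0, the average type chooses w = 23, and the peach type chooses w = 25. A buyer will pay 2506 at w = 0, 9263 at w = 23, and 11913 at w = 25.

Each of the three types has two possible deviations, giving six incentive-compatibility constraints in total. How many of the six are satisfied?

Lemon (own payoff 2506): to w=23 gives 9263 − 477×23 = -1708 → no gain ✓; to w=25 gives 11913 − 477×25 = -12 → no gain ✓.
Average (own payoff 9263 − 401×23 = 40): to w=0 gives 2506 → profitable ✗; to w=25 gives 11913 − 401×25 = 1888 → profitable ✗.
Peach (own payoff 11913 − 115×25 = 9038): to w=0 gives 2506 → no gain ✓; to w=23 gives 9263 − 115×23 = 6618 → no gain ✓.
4 of the 6 constraints hold; not an equilibrium.

4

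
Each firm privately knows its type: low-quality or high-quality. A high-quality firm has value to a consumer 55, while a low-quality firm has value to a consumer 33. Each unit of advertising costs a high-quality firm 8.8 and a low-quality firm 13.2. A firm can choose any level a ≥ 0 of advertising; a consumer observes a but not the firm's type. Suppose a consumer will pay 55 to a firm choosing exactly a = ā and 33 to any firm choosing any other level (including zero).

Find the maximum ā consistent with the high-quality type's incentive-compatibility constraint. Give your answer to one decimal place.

Choosing ā yields the high-quality type 55 − 8.8·ā; choosing zero yields 33.
The high-quality type is indifferent at 55 − 8.8·ā = 33, i.e. ā = (55 − 33) / 8.8 = 2.5.
For any ā above 2.5 the high-quality type would rather pool at zero, so separation collapses.

2.5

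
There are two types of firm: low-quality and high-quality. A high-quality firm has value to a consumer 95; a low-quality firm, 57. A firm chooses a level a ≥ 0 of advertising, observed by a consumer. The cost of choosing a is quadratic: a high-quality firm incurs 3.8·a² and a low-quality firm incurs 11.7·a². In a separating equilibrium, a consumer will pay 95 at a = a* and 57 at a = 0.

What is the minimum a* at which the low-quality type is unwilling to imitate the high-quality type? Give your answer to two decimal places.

The low-quality type at a = 0 receives 57; imitating at a* yields 95 − 11.7·a*².
Indifference: 57 = 95 − 11.7·a*², so a*² = (95 − 57) / 11.7 ≈ 3.2479.
a* = √3.2479 ≈ 1.80.

1.80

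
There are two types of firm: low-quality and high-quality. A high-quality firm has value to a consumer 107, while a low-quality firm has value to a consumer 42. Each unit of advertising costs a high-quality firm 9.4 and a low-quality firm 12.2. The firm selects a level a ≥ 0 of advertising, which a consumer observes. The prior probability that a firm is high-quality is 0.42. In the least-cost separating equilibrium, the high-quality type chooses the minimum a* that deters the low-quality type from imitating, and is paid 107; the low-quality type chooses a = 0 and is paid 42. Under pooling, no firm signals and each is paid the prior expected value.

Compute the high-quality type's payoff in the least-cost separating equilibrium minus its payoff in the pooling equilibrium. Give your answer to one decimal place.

-12.4

Least-cost separating signal: a* solves 42 = 107 − 12.2·a*, so a* = (107 − 42)/12.2 ≈ 5.3279.
High-quality type's separating payoff: 107 − 9.4 × a* = 107 − 9.4 × (107 − 42)/12.2 = 107 − 611/12.2 ≈ 56.918.
Pooling payoff: 0.42 × 107 + 0.58 × 42 = 69.3.
Difference: 56.918 − 69.3 = -12.382, i.e. -12.4 to one decimal place.
The high-quality type would prefer the pooling outcome.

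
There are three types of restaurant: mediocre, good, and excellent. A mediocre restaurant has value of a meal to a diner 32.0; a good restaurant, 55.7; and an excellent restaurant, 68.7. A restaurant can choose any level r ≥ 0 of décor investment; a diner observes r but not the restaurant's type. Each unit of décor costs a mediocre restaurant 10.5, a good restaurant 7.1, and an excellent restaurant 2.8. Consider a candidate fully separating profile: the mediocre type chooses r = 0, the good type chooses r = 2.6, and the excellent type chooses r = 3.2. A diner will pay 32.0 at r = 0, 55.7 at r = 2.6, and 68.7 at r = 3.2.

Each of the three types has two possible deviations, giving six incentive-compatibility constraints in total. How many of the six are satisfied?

4

Mediocre (own payoff 32.0): to r=2.6 gives 55.7 − 10.5×2.6 = 28.4 → no gain ✓; to r=3.2 gives 68.7 − 10.5×3.2 = 35.1 → profitable ✗.
Good (own payoff 55.7 − 7.1×2.6 = 37.24): to r=0 gives 32.0 → no gain ✓; to r=3.2 gives 68.7 − 7.1×3.2 = 45.98 → profitable ✗.
Excellent (own payoff 68.7 − 2.8×3.2 = 59.74): to r=0 gives 32.0 → no gain ✓; to r=2.6 gives 55.7 − 2.8×2.6 = 48.42 → no gain ✓.
4 of the 6 constraints hold; not an equilibrium.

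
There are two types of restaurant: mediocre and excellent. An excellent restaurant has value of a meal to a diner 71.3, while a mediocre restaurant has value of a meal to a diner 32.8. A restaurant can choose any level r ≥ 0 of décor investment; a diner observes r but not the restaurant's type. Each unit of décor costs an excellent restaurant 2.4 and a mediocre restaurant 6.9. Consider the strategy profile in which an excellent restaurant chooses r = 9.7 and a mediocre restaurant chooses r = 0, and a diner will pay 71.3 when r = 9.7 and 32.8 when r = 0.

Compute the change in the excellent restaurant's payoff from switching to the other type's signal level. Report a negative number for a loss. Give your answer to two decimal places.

-15.22

Playing r = 9.7 the excellent restaurant receives 71.3 − 2.4 × 9.7 = 48.02.
Deviating to r = 0 yields 32.8 instead.
Gain from deviating: 32.8 − 48.02 = -15.22.
The gain is negative, so the excellent type's incentive-compatibility constraint is satisfied.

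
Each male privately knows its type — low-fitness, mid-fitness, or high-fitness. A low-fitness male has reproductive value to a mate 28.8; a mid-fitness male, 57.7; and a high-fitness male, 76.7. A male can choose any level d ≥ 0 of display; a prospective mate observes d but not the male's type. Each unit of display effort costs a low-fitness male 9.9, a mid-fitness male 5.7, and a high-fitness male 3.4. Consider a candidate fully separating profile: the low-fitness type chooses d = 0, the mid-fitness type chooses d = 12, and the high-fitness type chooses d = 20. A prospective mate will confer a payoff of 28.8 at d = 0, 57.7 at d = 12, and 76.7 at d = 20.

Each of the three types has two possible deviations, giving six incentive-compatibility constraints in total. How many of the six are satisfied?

3

Low-fitness (own payoff 28.8): to d=12 gives 57.7 − 9.9×12 = -61.1 → no gain ✓; to d=20 gives 76.7 − 9.9×20 = -121.3 → no gain ✓.
High-fitness (own payoff 76.7 − 3.4×20 = 8.7): to d=0 gives 28.8 → profitable ✗; to d=12 gives 57.7 − 3.4×12 = 16.9 → profitable ✗.
Mid-fitness (own payoff 57.7 − 5.7×12 = -10.7): to d=0 gives 28.8 → profitable ✗; to d=20 gives 76.7 − 5.7×20 = -37.3 → no gain ✓.
3 of the 6 constraints hold; not an equilibrium.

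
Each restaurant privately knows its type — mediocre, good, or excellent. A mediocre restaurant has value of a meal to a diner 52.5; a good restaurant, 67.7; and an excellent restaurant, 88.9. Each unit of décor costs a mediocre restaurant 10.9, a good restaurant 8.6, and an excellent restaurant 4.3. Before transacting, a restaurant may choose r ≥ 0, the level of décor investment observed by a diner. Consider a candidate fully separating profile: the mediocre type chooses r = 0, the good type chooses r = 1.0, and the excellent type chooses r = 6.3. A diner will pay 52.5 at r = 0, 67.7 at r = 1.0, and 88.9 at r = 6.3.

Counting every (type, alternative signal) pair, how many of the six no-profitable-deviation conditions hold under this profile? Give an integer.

4

Mediocre (own payoff 52.5): to r=1.0 gives 67.7 − 10.9×1.0 = 56.8 → profitable ✗; to r=6.3 gives 88.9 − 10.9×6.3 = 20.23 → no gain ✓.
Good (own payoff 67.7 − 8.6×1.0 = 59.1): to r=0 gives 52.5 → no gain ✓; to r=6.3 gives 88.9 − 8.6×6.3 = 34.72 → no gain ✓.
Excellent (own payoff 88.9 − 4.3×6.3 = 61.81): to r=0 gives 52.5 → no gain ✓; to r=1.0 gives 67.7 − 4.3×1.0 = 63.4 → profitable ✗.
4 of the 6 constraints hold; not an equilibrium.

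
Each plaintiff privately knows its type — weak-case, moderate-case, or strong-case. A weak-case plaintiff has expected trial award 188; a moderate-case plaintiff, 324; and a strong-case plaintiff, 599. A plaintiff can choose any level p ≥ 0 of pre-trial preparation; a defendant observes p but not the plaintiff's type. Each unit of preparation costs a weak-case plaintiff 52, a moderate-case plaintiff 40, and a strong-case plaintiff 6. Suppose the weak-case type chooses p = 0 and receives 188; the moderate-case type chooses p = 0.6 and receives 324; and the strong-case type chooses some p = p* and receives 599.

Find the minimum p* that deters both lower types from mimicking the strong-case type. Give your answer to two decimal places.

Weak-case type (on-path payoff 188) won't mimic when 188 ≥ 599 − 52·p*, i.e. p* ≥ 7.90.
Moderate-case type (on-path payoff 324 − 40×0.6 = 300) won't mimic when 300 ≥ 599 − 40·p*, i.e. p* ≥ 7.48.
Both must hold, so p* = max(7.90, 7.48) = 7.90. The weak-case type's constraint binds.

7.90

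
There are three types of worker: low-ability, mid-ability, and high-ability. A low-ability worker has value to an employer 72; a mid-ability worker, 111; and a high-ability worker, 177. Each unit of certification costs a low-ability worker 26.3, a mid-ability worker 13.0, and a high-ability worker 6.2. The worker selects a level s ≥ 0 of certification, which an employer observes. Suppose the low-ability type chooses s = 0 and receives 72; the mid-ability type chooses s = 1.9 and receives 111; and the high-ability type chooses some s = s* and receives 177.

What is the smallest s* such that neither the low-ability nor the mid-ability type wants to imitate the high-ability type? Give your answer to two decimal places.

Low-ability type (on-path payoff 72) won't mimic when 72 ≥ 177 − 26.3·s*, i.e. s* ≥ 3.99.
Mid-ability type (on-path payoff 111 − 13.0×1.9 = 86.3) won't mimic when 86.3 ≥ 177 − 13.0·s*, i.e. s* ≥ 6.98.
Both must hold, so s* = max(3.99, 6.98) = 6.98. The mid-ability type's constraint binds.

6.98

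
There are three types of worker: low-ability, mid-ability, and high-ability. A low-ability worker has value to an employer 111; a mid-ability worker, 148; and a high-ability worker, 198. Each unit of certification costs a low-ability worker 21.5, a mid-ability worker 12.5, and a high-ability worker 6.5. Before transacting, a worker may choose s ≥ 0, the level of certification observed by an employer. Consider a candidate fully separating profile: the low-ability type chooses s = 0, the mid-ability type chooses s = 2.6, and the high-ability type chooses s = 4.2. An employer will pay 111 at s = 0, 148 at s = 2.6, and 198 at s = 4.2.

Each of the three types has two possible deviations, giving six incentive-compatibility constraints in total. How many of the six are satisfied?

High-ability (own payoff 198 − 6.5×4.2 = 170.7): to s=0 gives 111 → no gain ✓; to s=2.6 gives 148 − 6.5×2.6 = 131.1 → no gain ✓.
Mid-ability (own payoff 148 − 12.5×2.6 = 115.5): to s=0 gives 111 → no gain ✓; to s=4.2 gives 198 − 12.5×4.2 = 145.5 → profitable ✗.
Low-ability (own payoff 111): to s=2.6 gives 148 − 21.5×2.6 = 92.1 → no gain ✓; to s=4.2 gives 198 − 21.5×4.2 = 107.7 → no gain ✓.
5 of the 6 constraints hold; not an equilibrium.

5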